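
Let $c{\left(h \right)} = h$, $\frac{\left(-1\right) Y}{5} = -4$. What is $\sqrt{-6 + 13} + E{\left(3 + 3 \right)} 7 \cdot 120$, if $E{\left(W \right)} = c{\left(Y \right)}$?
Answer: $16800 + \sqrt{7} \approx 16803.0$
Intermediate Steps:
$Y = 20$ ($Y = \left(-5\right) \left(-4\right) = 20$)
$E{\left(W \right)} = 20$
$\sqrt{-6 + 13} + E{\left(3 + 3 \right)} 7 \cdot 120 = \sqrt{-6 + 13} + 20 \cdot 7 \cdot 120 = \sqrt{7} + 140 \cdot 120 = \sqrt{7} + 16800 = 16800 + \sqrt{7}$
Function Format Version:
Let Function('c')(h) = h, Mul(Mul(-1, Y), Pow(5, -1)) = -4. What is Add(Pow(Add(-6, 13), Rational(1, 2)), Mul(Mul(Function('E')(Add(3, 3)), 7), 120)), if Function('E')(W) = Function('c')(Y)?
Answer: Add(16800, Pow(7, Rational(1, 2))) ≈ 16803.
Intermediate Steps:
Y = 20 (Y = Mul(-5, -4) = 20)
Function('E')(W) = 20
Add(Pow(Add(-6, 13), Rational(1, 2)), Mul(Mul(Function('E')(Add(3, 3)), 7), 120)) = Add(Pow(Add(-6, 13), Rational(1, 2)), Mul(Mul(20, 7), 120)) = Add(Pow(7, Rational(1, 2)), Mul(140, 120)) = Add(Pow(7, Rational(1, 2)), 16800) = Add(16800, Pow(7, Rational(1, 2)))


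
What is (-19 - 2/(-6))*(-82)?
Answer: 4592/3 ≈ 1530.7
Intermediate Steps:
(-19 - 2/(-6))*(-82) = (-19 - 2*(-1)/6)*(-82) = (-19 - 1*(-1/3))*(-82) = (-19 + 1/3)*(-82) = -56/3*(-82) = 4592/3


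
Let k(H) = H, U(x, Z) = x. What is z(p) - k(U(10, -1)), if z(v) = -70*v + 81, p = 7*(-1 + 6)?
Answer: -2379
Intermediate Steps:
p = 35 (p = 7*5 = 35)
z(v) = 81 - 70*v
z(p) - k(U(10, -1)) = (81 - 70*35) - 1*10 = (81 - 2450) - 10 = -2369 - 10 = -2379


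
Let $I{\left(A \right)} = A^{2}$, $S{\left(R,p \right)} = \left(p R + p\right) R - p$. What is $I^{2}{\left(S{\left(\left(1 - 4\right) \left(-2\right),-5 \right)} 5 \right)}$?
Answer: $1103812890625$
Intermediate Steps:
$S{\left(R,p \right)} = - p + R \left(p + R p\right)$ ($S{\left(R,p \right)} = \left(R p + p\right) R - p = \left(p + R p\right) R - p = R \left(p + R p\right) - p = - p + R \left(p + R p\right)$)
$I^{2}{\left(S{\left(\left(1 - 4\right) \left(-2\right),-5 \right)} 5 \right)} = \left(\left(- 5 \left(-1 + \left(1 - 4\right) \left(-2\right) + \left(\left(1 - 4\right) \left(-2\right)\right)^{2}\right) 5\right)^{2}\right)^{2} = \left(\left(- 5 \left(-1 - -6 + \left(\left(-3\right) \left(-2\right)\right)^{2}\right) 5\right)^{2}\right)^{2} = \left(\left(- 5 \left(-1 + 6 + 6^{2}\right) 5\right)^{2}\right)^{2} = \left(\left(- 5 \left(-1 + 6 + 36\right) 5\right)^{2}\right)^{2} = \left(\left(\left(-5\right) 41 \cdot 5\right)^{2}\right)^{2} = \left(\left(\left(-205\right) 5\right)^{2}\right)^{2} = \left(\left(-1025\right)^{2}\right)^{2} = 1050625^{2} = 1103812890625$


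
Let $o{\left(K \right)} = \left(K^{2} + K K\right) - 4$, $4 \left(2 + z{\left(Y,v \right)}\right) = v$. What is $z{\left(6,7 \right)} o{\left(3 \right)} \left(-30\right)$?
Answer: $105$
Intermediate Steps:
$z{\left(Y,v \right)} = -2 + \frac{v}{4}$
$o{\left(K \right)} = -4 + 2 K^{2}$ ($o{\left(K \right)} = \left(K^{2} + K^{2}\right) - 4 = 2 K^{2} - 4 = -4 + 2 K^{2}$)
$z{\left(6,7 \right)} o{\left(3 \right)} \left(-30\right) = \left(-2 + \frac{1}{4} \cdot 7\right) \left(-4 + 2 \cdot 3^{2}\right) \left(-30\right) = \left(-2 + \frac{7}{4}\right) \left(-4 + 2 \cdot 9\right) \left(-30\right) = - \frac{-4 + 18}{4} \left(-30\right) = \left(- \frac{1}{4}\right) 14 \left(-30\right) = \left(- \frac{7}{2}\right) \left(-30\right) = 105$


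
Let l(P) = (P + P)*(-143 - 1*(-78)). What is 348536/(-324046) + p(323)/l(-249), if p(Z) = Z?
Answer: -5588721731/5244684510 ≈ -1.0656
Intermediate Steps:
l(P) = -130*P (l(P) = (2*P)*(-143 + 78) = (2*P)*(-65) = -130*P)
348536/(-324046) + p(323)/l(-249) = 348536/(-324046) + 323/((-130*(-249))) = 348536*(-1/324046) + 323/32370 = -174268/162023 + 323*(1/32370) = -174268/162023 + 323/32370 = -5588721731/5244684510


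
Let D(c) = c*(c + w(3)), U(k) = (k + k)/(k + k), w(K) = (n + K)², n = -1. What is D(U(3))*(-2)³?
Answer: -40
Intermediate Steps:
w(K) = (-1 + K)²
U(k) = 1 (U(k) = (2*k)/((2*k)) = (2*k)*(1/(2*k)) = 1)
D(c) = c*(4 + c) (D(c) = c*(c + (-1 + 3)²) = c*(c + 2²) = c*(c + 4) = c*(4 + c))
D(U(3))*(-2)³ = (1*(4 + 1))*(-2)³ = (1*5)*(-8) = 5*(-8) = -40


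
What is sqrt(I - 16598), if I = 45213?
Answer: sqrt(28615) ≈ 169.16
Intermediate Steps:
sqrt(I - 16598) = sqrt(45213 - 16598) = sqrt(28615)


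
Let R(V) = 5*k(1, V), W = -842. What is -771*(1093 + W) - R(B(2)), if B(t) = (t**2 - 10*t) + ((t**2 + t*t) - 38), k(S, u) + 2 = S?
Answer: -193516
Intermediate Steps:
k(S, u) = -2 + S
B(t) = -38 - 10*t + 3*t**2 (B(t) = (t**2 - 10*t) + ((t**2 + t**2) - 38) = (t**2 - 10*t) + (2*t**2 - 38) = (t**2 - 10*t) + (-38 + 2*t**2) = -38 - 10*t + 3*t**2)
R(V) = -5 (R(V) = 5*(-2 + 1) = 5*(-1) = -5)
-771*(1093 + W) - R(B(2)) = -771*(1093 - 842) - 1*(-5) = -771*251 + 5 = -193521 + 5 = -193516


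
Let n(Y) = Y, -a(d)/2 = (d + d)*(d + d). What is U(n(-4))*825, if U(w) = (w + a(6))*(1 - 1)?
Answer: 0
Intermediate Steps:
a(d) = -8*d² (a(d) = -2*(d + d)*(d + d) = -2*2*d*2*d = -8*d²)
U(w) = 0 (U(w) = (w - 8*6²)*(1 - 1) = (w - 8*36)*0 = (w - 288)*0 = (-288 + w)*0 = 0)
U(n(-4))*825 = 0*825 = 0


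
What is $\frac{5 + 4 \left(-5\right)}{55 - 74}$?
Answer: $\frac{15}{19} \approx 0.78947$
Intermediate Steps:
$\frac{5 + 4 \left(-5\right)}{55 - 74} = \frac{5 - 20}{-19} = \left(- \frac{1}{19}\right) \left(-15\right) = \frac{15}{19}$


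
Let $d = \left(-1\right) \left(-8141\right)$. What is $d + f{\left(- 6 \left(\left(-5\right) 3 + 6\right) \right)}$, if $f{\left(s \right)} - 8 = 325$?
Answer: $8474$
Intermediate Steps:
$f{\left(s \right)} = 333$ ($f{\left(s \right)} = 8 + 325 = 333$)
$d = 8141$
$d + f{\left(- 6 \left(\left(-5\right) 3 + 6\right) \right)} = 8141 + 333 = 8474$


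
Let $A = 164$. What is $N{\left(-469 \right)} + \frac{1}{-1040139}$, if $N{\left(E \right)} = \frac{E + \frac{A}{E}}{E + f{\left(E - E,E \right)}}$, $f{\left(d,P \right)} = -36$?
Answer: $\frac{45792072106}{49270344291} \approx 0.9294$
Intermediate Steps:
$N{\left(E \right)} = \frac{E + \frac{164}{E}}{-36 + E}$ ($N{\left(E \right)} = \frac{E + \frac{164}{E}}{E - 36} = \frac{E + \frac{164}{E}}{-36 + E}$)
$N{\left(-469 \right)} + \frac{1}{-1040139} = \frac{164 + \left(-469\right)^{2}}{\left(-469\right) \left(-36 - 469\right)} + \frac{1}{-1040139} = - \frac{164 + 219961}{469 \left(-505\right)} - \frac{1}{1040139} = \left(- \frac{1}{469}\right) \left(- \frac{1}{505}\right) 220125 - \frac{1}{1040139} = \frac{44025}{47369} - \frac{1}{1040139} = \frac{45792072106}{49270344291}$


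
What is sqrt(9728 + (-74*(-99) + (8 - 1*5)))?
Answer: sqrt(17057) ≈ 130.60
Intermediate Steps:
sqrt(9728 + (-74*(-99) + (8 - 1*5))) = sqrt(9728 + (7326 + (8 - 5))) = sqrt(9728 + (7326 + 3)) = sqrt(9728 + 7329) = sqrt(17057)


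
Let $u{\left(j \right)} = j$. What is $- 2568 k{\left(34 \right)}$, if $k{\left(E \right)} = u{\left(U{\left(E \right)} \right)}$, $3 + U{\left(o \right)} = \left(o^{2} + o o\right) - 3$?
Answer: $-5921808$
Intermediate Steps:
$U{\left(o \right)} = -6 + 2 o^{2}$ ($U{\left(o \right)} = -3 - \left(3 - o^{2} - o o\right) = -3 + \left(\left(o^{2} + o^{2}\right) - 3\right) = -3 + \left(2 o^{2} - 3\right) = -3 + \left(-3 + 2 o^{2}\right) = -6 + 2 o^{2}$)
$k{\left(E \right)} = -6 + 2 E^{2}$
$- 2568 k{\left(34 \right)} = - 2568 \left(-6 + 2 \cdot 34^{2}\right) = - 2568 \left(-6 + 2 \cdot 1156\right) = - 2568 \left(-6 + 2312\right) = \left(-2568\right) 2306 = -5921808$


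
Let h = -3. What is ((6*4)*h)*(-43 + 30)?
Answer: 936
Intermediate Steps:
((6*4)*h)*(-43 + 30) = ((6*4)*(-3))*(-43 + 30) = (24*(-3))*(-13) = -72*(-13) = 936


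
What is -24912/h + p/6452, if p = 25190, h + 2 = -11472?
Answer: 112440571/18507562 ≈ 6.0754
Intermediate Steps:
h = -11474 (h = -2 - 11472 = -11474)
-24912/h + p/6452 = -24912/(-11474) + 25190/6452 = -24912*(-1/11474) + 25190*(1/6452) = 12456/5737 + 12595/3226 = 112440571/18507562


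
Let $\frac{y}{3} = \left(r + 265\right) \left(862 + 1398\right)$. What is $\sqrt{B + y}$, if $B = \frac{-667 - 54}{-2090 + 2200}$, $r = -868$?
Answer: $\frac{i \sqrt{49468993310}}{110} \approx 2022.0 i$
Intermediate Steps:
$B = - \frac{721}{110}$ ($B = \frac{-667 - 54}{110} = \left(-721\right) \frac{1}{110} = - \frac{721}{110} \approx -6.5545$)
$y = -4088340$ ($y = 3 \left(-868 + 265\right) \left(862 + 1398\right) = 3 \left(\left(-603\right) 2260\right) = 3 \left(-1362780\right) = -4088340$)
$\sqrt{B + y} = \sqrt{- \frac{721}{110} - 4088340} = \sqrt{- \frac{449718121}{110}} = \frac{i \sqrt{49468993310}}{110}$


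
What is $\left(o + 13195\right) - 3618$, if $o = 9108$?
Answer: $18685$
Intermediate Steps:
$\left(o + 13195\right) - 3618 = \left(9108 + 13195\right) - 3618 = 22303 - 3618 = 18685$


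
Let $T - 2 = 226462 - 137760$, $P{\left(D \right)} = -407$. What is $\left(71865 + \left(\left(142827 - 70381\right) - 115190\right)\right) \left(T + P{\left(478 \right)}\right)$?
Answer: $2571296937$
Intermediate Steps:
$T = 88704$ ($T = 2 + \left(226462 - 137760\right) = 2 + 88702 = 88704$)
$\left(71865 + \left(\left(142827 - 70381\right) - 115190\right)\right) \left(T + P{\left(478 \right)}\right) = \left(71865 + \left(\left(142827 - 70381\right) - 115190\right)\right) \left(88704 - 407\right) = \left(71865 + \left(72446 - 115190\right)\right) 88297 = \left(71865 - 42744\right) 88297 = 29121 \cdot 88297 = 2571296937$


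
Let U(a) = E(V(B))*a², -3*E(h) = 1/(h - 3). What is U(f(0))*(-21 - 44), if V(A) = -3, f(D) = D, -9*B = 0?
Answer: 0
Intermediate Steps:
B = 0 (B = -⅑*0 = 0)
E(h) = -1/(3*(-3 + h)) (E(h) = -1/(3*(h - 3)) = -1/(3*(-3 + h)))
U(a) = a²/18 (U(a) = (-1/(-9 + 3*(-3)))*a² = (-1/(-9 - 9))*a² = (-1/(-18))*a² = (-1*(-1/18))*a² = a²/18)
U(f(0))*(-21 - 44) = ((1/18)*0²)*(-21 - 44) = ((1/18)*0)*(-65) = 0*(-65) = 0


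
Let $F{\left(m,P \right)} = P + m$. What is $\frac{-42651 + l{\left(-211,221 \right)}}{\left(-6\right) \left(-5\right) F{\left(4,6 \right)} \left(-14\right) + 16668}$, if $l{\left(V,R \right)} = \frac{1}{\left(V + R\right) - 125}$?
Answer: $- \frac{2452433}{716910} \approx -3.4208$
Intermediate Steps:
$l{\left(V,R \right)} = \frac{1}{-125 + R + V}$ ($l{\left(V,R \right)} = \frac{1}{\left(R + V\right) - 125} = \frac{1}{-125 + R + V}$)
$\frac{-42651 + l{\left(-211,221 \right)}}{\left(-6\right) \left(-5\right) F{\left(4,6 \right)} \left(-14\right) + 16668} = \frac{-42651 + \frac{1}{-125 + 221 - 211}}{\left(-6\right) \left(-5\right) \left(6 + 4\right) \left(-14\right) + 16668} = \frac{-42651 + \frac{1}{-115}}{30 \cdot 10 \left(-14\right) + 16668} = \frac{-42651 - \frac{1}{115}}{300 \left(-14\right) + 16668} = - \frac{4904866}{115 \left(-4200 + 16668\right)} = - \frac{4904866}{115 \cdot 12468} = \left(- \frac{4904866}{115}\right) \frac{1}{12468} = - \frac{2452433}{716910}$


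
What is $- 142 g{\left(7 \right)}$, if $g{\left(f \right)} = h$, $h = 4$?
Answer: $-568$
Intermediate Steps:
$g{\left(f \right)} = 4$
$- 142 g{\left(7 \right)} = \left(-142\right) 4 = -568$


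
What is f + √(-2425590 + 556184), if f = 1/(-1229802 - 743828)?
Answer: -1/1973630 + I*√1869406 ≈ -5.0668e-7 + 1367.3*I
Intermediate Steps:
f = -1/1973630 (f = 1/(-1973630) = -1/1973630 ≈ -5.0668e-7)
f + √(-2425590 + 556184) = -1/1973630 + √(-2425590 + 556184) = -1/1973630 + √(-1869406) = -1/1973630 + I*√1869406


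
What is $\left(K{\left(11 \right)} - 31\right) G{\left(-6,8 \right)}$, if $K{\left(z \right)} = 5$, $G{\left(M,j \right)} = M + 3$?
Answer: $78$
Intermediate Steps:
$G{\left(M,j \right)} = 3 + M$
$\left(K{\left(11 \right)} - 31\right) G{\left(-6,8 \right)} = \left(5 - 31\right) \left(3 - 6\right) = \left(-26\right) \left(-3\right) = 78$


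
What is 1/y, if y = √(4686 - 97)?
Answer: √4589/4589 ≈ 0.014762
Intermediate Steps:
y = √4589 ≈ 67.742
1/y = 1/(√4589) = √4589/4589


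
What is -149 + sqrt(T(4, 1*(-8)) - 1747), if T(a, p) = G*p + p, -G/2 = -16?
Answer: -149 + I*sqrt(2011) ≈ -149.0 + 44.844*I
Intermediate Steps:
G = 32 (G = -2*(-16) = 32)
T(a, p) = 33*p (T(a, p) = 32*p + p = 33*p)
-149 + sqrt(T(4, 1*(-8)) - 1747) = -149 + sqrt(33*(1*(-8)) - 1747) = -149 + sqrt(33*(-8) - 1747) = -149 + sqrt(-264 - 1747) = -149 + sqrt(-2011) = -149 + I*sqrt(2011)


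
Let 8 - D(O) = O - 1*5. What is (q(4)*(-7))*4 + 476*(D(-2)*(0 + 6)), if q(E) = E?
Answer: 42728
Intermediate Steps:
D(O) = 13 - O (D(O) = 8 - (O - 1*5) = 8 - (O - 5) = 8 - (-5 + O) = 8 + (5 - O) = 13 - O)
(q(4)*(-7))*4 + 476*(D(-2)*(0 + 6)) = (4*(-7))*4 + 476*((13 - 1*(-2))*(0 + 6)) = -28*4 + 476*((13 + 2)*6) = -112 + 476*(15*6) = -112 + 476*90 = -112 + 42840 = 42728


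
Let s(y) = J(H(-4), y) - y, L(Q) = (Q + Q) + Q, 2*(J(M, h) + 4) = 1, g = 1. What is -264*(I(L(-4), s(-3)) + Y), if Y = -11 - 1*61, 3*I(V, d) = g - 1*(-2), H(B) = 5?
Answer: 18744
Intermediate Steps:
J(M, h) = -7/2 (J(M, h) = -4 + (½)*1 = -4 + ½ = -7/2)
L(Q) = 3*Q (L(Q) = 2*Q + Q = 3*Q)
s(y) = -7/2 - y
I(V, d) = 1 (I(V, d) = (1 - 1*(-2))/3 = (1 + 2)/3 = (⅓)*3 = 1)
Y = -72 (Y = -11 - 61 = -72)
-264*(I(L(-4), s(-3)) + Y) = -264*(1 - 72) = -264*(-71) = 18744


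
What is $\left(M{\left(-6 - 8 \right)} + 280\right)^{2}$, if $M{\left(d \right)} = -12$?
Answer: $71824$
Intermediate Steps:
$\left(M{\left(-6 - 8 \right)} + 280\right)^{2} = \left(-12 + 280\right)^{2} = 268^{2} = 71824$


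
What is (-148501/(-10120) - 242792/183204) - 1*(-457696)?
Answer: 212151084330061/463506120 ≈ 4.5771e+5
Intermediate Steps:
(-148501/(-10120) - 242792/183204) - 1*(-457696) = (-148501*(-1/10120) - 242792*1/183204) + 457696 = (148501/10120 - 60698/45801) + 457696 = 6187230541/463506120 + 457696 = 212151084330061/463506120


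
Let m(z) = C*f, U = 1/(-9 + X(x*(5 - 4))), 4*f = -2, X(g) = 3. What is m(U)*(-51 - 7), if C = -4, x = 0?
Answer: -116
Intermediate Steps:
f = -½ (f = (¼)*(-2) = -½ ≈ -0.50000)
U = -⅙ (U = 1/(-9 + 3) = 1/(-6) = -⅙ ≈ -0.16667)
m(z) = 2 (m(z) = -4*(-½) = 2)
m(U)*(-51 - 7) = 2*(-51 - 7) = 2*(-58) = -116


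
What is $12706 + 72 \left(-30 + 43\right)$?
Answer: $13642$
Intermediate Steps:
$12706 + 72 \left(-30 + 43\right) = 12706 + 72 \cdot 13 = 12706 + 936 = 13642$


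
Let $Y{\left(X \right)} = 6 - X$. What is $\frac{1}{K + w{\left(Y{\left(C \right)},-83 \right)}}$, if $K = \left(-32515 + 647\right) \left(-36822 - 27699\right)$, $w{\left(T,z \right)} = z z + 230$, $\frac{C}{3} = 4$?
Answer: $\frac{1}{2056162347} \approx 4.8634 \cdot 10^{-10}$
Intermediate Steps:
$C = 12$ ($C = 3 \cdot 4 = 12$)
$w{\left(T,z \right)} = 230 + z^{2}$ ($w{\left(T,z \right)} = z^{2} + 230 = 230 + z^{2}$)
$K = 2056155228$ ($K = \left(-31868\right) \left(-64521\right) = 2056155228$)
$\frac{1}{K + w{\left(Y{\left(C \right)},-83 \right)}} = \frac{1}{2056155228 + \left(230 + \left(-83\right)^{2}\right)} = \frac{1}{2056155228 + \left(230 + 6889\right)} = \frac{1}{2056155228 + 7119} = \frac{1}{2056162347}$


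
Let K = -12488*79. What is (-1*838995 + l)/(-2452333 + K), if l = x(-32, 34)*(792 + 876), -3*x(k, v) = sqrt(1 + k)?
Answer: 55933/229259 + 556*I*sqrt(31)/3438885 ≈ 0.24397 + 0.0009002*I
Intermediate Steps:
K = -986552
x(k, v) = -sqrt(1 + k)/3
l = -556*I*sqrt(31) (l = (-sqrt(1 - 32)/3)*(792 + 876) = -I*sqrt(31)/3*1668 = -556*I*sqrt(31) ≈ -3095.7*I)
(-1*838995 + l)/(-2452333 + K) = (-1*838995 - 556*I*sqrt(31))/(-2452333 - 986552) = (-838995 - 556*I*sqrt(31))/(-3438885) = (-838995 - 556*I*sqrt(31))*(-1/3438885) = 55933/229259 + 556*I*sqrt(31)/3438885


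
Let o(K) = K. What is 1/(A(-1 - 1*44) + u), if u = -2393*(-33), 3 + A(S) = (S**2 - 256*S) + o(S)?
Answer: 1/92466 ≈ 1.0815e-5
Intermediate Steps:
A(S) = -3 + S**2 - 255*S (A(S) = -3 + ((S**2 - 256*S) + S) = -3 + (S**2 - 255*S) = -3 + S**2 - 255*S)
u = 78969
1/(A(-1 - 1*44) + u) = 1/((-3 + (-1 - 1*44)**2 - 255*(-1 - 1*44)) + 78969) = 1/((-3 + (-1 - 44)**2 - 255*(-1 - 44)) + 78969) = 1/((-3 + (-45)**2 - 255*(-45)) + 78969) = 1/((-3 + 2025 + 11475) + 78969) = 1/(13497 + 78969) = 1/92466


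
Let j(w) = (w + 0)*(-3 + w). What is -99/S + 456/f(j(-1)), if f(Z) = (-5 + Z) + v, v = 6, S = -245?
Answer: 22443/245 ≈ 91.604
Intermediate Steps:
j(w) = w*(-3 + w)
f(Z) = 1 + Z (f(Z) = (-5 + Z) + 6 = 1 + Z)
-99/S + 456/f(j(-1)) = -99/(-245) + 456/(1 - (-3 - 1)) = -99*(-1/245) + 456/(1 - 1*(-4)) = 99/245 + 456/(1 + 4) = 99/245 + 456/5 = 22443/245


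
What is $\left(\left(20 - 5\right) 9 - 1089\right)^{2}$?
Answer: $910116$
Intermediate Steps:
$\left(\left(20 - 5\right) 9 - 1089\right)^{2} = \left(15 \cdot 9 - 1089\right)^{2} = \left(135 - 1089\right)^{2} = \left(-954\right)^{2} = 910116$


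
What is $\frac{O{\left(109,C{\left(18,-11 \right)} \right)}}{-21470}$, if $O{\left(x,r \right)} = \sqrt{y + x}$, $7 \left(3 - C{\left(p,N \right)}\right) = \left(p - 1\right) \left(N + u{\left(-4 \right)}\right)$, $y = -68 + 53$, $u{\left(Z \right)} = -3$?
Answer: $- \frac{\sqrt{94}}{21470} \approx -0.00045158$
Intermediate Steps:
$y = -15$
$C{\left(p,N \right)} = 3 - \frac{\left(-1 + p\right) \left(-3 + N\right)}{7}$ ($C{\left(p,N \right)} = 3 - \frac{\left(p - 1\right) \left(N - 3\right)}{7} = 3 - \frac{\left(-1 + p\right) \left(-3 + N\right)}{7}$)
$O{\left(x,r \right)} = \sqrt{-15 + x}$
$\frac{O{\left(109,C{\left(18,-11 \right)} \right)}}{-21470} = \frac{\sqrt{-15 + 109}}{-21470} = \sqrt{94} \left(- \frac{1}{21470}\right) = - \frac{\sqrt{94}}{21470}$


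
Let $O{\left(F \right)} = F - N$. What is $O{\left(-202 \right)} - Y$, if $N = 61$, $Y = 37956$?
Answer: $-38219$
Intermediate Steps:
$O{\left(F \right)} = -61 + F$ ($O{\left(F \right)} = F - 61 = -61 + F$)
$O{\left(-202 \right)} - Y = \left(-61 - 202\right) - 37956 = -263 - 37956 = -38219$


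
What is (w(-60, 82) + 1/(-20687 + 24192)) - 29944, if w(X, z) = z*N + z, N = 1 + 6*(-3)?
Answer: -109552279/3505 ≈ -31256.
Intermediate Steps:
N = -17 (N = 1 - 18 = -17)
w(X, z) = -16*z (w(X, z) = z*(-17) + z = -17*z + z = -16*z)
(w(-60, 82) + 1/(-20687 + 24192)) - 29944 = (-16*82 + 1/(-20687 + 24192)) - 29944 = (-1312 + 1/3505) - 29944 = -4598559/3505 - 29944 = -109552279/3505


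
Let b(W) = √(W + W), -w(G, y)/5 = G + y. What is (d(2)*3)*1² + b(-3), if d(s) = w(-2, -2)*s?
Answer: 120 + I*√6 ≈ 120.0 + 2.4495*I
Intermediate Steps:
w(G, y) = -5*G - 5*y (w(G, y) = -5*(G + y) = -5*G - 5*y)
b(W) = √2*√W (b(W) = √(2*W) = √2*√W)
d(s) = 20*s (d(s) = (-5*(-2) - 5*(-2))*s = (10 + 10)*s = 20*s)
(d(2)*3)*1² + b(-3) = ((20*2)*3)*1² + √2*√(-3) = (40*3)*1 + √2*(I*√3) = 120*1 + I*√6 = 120 + I*√6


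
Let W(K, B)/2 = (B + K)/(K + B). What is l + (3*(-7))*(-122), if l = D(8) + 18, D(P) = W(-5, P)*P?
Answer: 2596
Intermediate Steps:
W(K, B) = 2 (W(K, B) = 2*((B + K)/(K + B)) = 2*((B + K)/(B + K)) = 2*1 = 2)
D(P) = 2*P
l = 34 (l = 2*8 + 18 = 16 + 18 = 34)
l + (3*(-7))*(-122) = 34 + (3*(-7))*(-122) = 34 - 21*(-122) = 34 + 2562 = 2596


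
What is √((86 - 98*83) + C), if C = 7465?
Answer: I*√583 ≈ 24.145*I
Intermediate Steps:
√((86 - 98*83) + C) = √((86 - 98*83) + 7465) = √((86 - 8134) + 7465) = √(-8048 + 7465) = √(-583) = I*√583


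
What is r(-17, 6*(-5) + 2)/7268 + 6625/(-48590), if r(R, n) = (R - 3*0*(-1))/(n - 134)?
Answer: -779955497/5721064344 ≈ -0.13633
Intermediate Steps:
r(R, n) = R/(-134 + n) (r(R, n) = (R + 0*(-1))/(-134 + n) = (R + 0)/(-134 + n) = R/(-134 + n))
r(-17, 6*(-5) + 2)/7268 + 6625/(-48590) = -17/(-134 + (6*(-5) + 2))/7268 + 6625/(-48590) = -17/(-134 + (-30 + 2))*(1/7268) + 6625*(-1/48590) = -17/(-134 - 28)*(1/7268) - 1325/9718 = -17/(-162)*(1/7268) - 1325/9718 = -17*(-1/162)*(1/7268) - 1325/9718 = (17/162)*(1/7268) - 1325/9718 = 17/1177416 - 1325/9718 = -779955497/5721064344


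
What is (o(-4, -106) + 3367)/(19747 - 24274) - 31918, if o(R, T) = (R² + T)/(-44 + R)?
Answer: -1155969239/36216 ≈ -31919.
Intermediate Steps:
o(R, T) = (T + R²)/(-44 + R)
(o(-4, -106) + 3367)/(19747 - 24274) - 31918 = ((-106 + (-4)²)/(-44 - 4) + 3367)/(19747 - 24274) - 31918 = ((-106 + 16)/(-48) + 3367)/(-4527) - 31918 = (-1/48*(-90) + 3367)*(-1/4527) - 31918 = (15/8 + 3367)*(-1/4527) - 31918 = (26951/8)*(-1/4527) - 31918 = -26951/36216 - 31918 = -1155969239/36216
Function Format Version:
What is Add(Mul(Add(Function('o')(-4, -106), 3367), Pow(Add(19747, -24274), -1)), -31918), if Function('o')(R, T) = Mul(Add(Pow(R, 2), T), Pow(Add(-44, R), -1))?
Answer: Rational(-1155969239, 36216) ≈ -31919.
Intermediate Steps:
Function('o')(R, T) = Mul(Pow(Add(-44, R), -1), Add(T, Pow(R, 2))) (Function('o')(R, T) = Mul(Add(T, Pow(R, 2)), Pow(Add(-44, R), -1)) = Mul(Pow(Add(-44, R), -1), Add(T, Pow(R, 2))))
Add(Mul(Add(Function('o')(-4, -106), 3367), Pow(Add(19747, -24274), -1)), -31918) = Add(Mul(Add(Mul(Pow(Add(-44, -4), -1), Add(-106, Pow(-4, 2))), 3367), Pow(Add(19747, -24274), -1)), -31918) = Add(Mul(Add(Mul(Pow(-48, -1), Add(-106, 16)), 3367), Pow(-4527, -1)), -31918) = Add(Mul(Add(Mul(Rational(-1, 48), -90), 3367), Rational(-1, 4527)), -31918) = Add(Mul(Add(Rational(15, 8), 3367), Rational(-1, 4527)), -31918) = Add(Mul(Rational(26951, 8), Rational(-1, 4527)), -31918) = Add(Rational(-26951, 36216), -31918) = Rational(-1155969239, 36216)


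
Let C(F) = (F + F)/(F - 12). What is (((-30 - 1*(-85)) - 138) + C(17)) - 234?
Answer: -1551/5 ≈ -310.20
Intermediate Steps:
C(F) = 2*F/(-12 + F) (C(F) = (2*F)/(-12 + F) = 2*F/(-12 + F))
(((-30 - 1*(-85)) - 138) + C(17)) - 234 = (((-30 - 1*(-85)) - 138) + 2*17/(-12 + 17)) - 234 = (((-30 + 85) - 138) + 2*17/5) - 234 = ((55 - 138) + 2*17*(1/5)) - 234 = (-83 + 34/5) - 234 = -381/5 - 234 = -1551/5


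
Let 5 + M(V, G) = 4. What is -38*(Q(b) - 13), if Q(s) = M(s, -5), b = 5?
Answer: 532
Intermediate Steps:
M(V, G) = -1 (M(V, G) = -5 + 4 = -1)
Q(s) = -1
-38*(Q(b) - 13) = -38*(-1 - 13) = -38*(-14) = 532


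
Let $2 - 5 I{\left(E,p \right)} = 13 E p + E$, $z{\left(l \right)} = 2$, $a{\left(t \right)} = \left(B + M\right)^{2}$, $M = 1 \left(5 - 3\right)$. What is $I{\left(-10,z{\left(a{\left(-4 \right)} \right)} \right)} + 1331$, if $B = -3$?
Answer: $\frac{6927}{5} \approx 1385.4$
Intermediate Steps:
$M = 2$ ($M = 1 \cdot 2 = 2$)
$a{\left(t \right)} = 1$ ($a{\left(t \right)} = \left(-3 + 2\right)^{2} = \left(-1\right)^{2} = 1$)
$I{\left(E,p \right)} = \frac{2}{5} - \frac{E}{5} - \frac{13 E p}{5}$ ($I{\left(E,p \right)} = \frac{2}{5} - \frac{13 E p + E}{5} = \frac{2}{5} - \frac{E + 13 E p}{5} = \frac{2}{5} - \left(\frac{E}{5} + \frac{13 E p}{5}\right) = \frac{2}{5} - \frac{E}{5} - \frac{13 E p}{5}$)
$I{\left(-10,z{\left(a{\left(-4 \right)} \right)} \right)} + 1331 = \left(\frac{2}{5} - -2 - \left(-26\right) 2\right) + 1331 = \left(\frac{2}{5} + 2 + 52\right) + 1331 = \frac{272}{5} + 1331 = \frac{6927}{5}$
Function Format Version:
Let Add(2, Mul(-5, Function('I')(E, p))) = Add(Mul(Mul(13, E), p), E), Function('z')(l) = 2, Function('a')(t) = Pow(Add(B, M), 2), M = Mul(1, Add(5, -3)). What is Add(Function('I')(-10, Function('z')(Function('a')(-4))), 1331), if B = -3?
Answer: Rational(6927, 5) ≈ 1385.4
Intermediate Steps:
M = 2 (M = Mul(1, 2) = 2)
Function('a')(t) = 1 (Function('a')(t) = Pow(Add(-3, 2), 2) = Pow(-1, 2) = 1)
Function('I')(E, p) = Add(Rational(2, 5), Mul(Rational(-1, 5), E), Mul(Rational(-13, 5), E, p)) (Function('I')(E, p) = Add(Rational(2, 5), Mul(Rational(-1, 5), Add(Mul(Mul(13, E), p), E))) = Add(Rational(2, 5), Mul(Rational(-1, 5), Add(Mul(13, E, p), E))) = Add(Rational(2, 5), Mul(Rational(-1, 5), Add(E, Mul(13, E, p)))) = Add(Rational(2, 5), Add(Mul(Rational(-1, 5), E), Mul(Rational(-13, 5), E, p))) = Add(Rational(2, 5), Mul(Rational(-1, 5), E), Mul(Rational(-13, 5), E, p)))
Add(Function('I')(-10, Function('z')(Function('a')(-4))), 1331) = Add(Add(Rational(2, 5), Mul(Rational(-1, 5), -10), Mul(Rational(-13, 5), -10, 2)), 1331) = Add(Add(Rational(2, 5), 2, 52), 1331) = Add(Rational(272, 5), 1331) = Rational(6927, 5)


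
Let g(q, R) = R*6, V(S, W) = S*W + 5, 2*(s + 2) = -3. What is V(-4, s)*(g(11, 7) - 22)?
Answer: 380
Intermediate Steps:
s = -7/2 (s = -2 + (½)*(-3) = -2 - 3/2 = -7/2 ≈ -3.5000)
V(S, W) = 5 + S*W
g(q, R) = 6*R
V(-4, s)*(g(11, 7) - 22) = (5 - 4*(-7/2))*(6*7 - 22) = (5 + 14)*(42 - 22) = 19*20 = 380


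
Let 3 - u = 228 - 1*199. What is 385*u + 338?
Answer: -9672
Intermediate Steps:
u = -26 (u = 3 - (228 - 1*199) = 3 - (228 - 199) = 3 - 1*29 = 3 - 29 = -26)
385*u + 338 = 385*(-26) + 338 = -10010 + 338 = -9672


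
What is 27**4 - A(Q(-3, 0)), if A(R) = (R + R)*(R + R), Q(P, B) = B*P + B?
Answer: 531441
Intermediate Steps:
Q(P, B) = B + B*P
A(R) = 4*R**2 (A(R) = (2*R)*(2*R) = 4*R**2)
27**4 - A(Q(-3, 0)) = 27**4 - 4*(0*(1 - 3))**2 = 531441 - 4*(0*(-2))**2 = 531441 - 4*0**2 = 531441 - 4*0 = 531441 - 1*0 = 531441 + 0 = 531441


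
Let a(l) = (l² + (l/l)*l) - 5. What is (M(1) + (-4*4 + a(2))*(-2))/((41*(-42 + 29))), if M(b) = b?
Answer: -31/533 ≈ -0.058161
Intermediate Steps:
a(l) = -5 + l + l² (a(l) = (l² + 1*l) - 5 = (l² + l) - 5 = (l + l²) - 5 = -5 + l + l²)
(M(1) + (-4*4 + a(2))*(-2))/((41*(-42 + 29))) = (1 + (-4*4 + (-5 + 2 + 2²))*(-2))/((41*(-42 + 29))) = (1 + (-16 + (-5 + 2 + 4))*(-2))/((41*(-13))) = (1 + (-16 + 1)*(-2))/(-533) = (1 - 15*(-2))*(-1/533) = (1 + 30)*(-1/533) = 31*(-1/533) = -31/533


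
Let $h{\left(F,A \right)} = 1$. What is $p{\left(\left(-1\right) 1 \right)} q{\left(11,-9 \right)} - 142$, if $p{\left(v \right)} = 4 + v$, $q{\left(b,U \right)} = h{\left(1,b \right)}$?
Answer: $-139$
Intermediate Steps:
$q{\left(b,U \right)} = 1$
$p{\left(\left(-1\right) 1 \right)} q{\left(11,-9 \right)} - 142 = \left(4 - 1\right) 1 - 142 = 3 \cdot 1 - 142 = 3 - 142 = -139$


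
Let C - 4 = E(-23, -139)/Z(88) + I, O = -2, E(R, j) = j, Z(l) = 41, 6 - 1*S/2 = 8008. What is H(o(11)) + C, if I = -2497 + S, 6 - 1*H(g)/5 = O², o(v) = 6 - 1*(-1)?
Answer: -758106/41 ≈ -18490.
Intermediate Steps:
S = -16004 (S = 12 - 2*8008 = 12 - 16016 = -16004)
o(v) = 7 (o(v) = 6 + 1 = 7)
H(g) = 10 (H(g) = 30 - 5*(-2)² = 30 - 5*4 = 30 - 20 = 10)
I = -18501 (I = -2497 - 16004 = -18501)
C = -758516/41 (C = 4 + (-139/41 - 18501) = 4 - 758680/41 = -758516/41 ≈ -18500.)
H(o(11)) + C = 10 - 758516/41 = -758106/41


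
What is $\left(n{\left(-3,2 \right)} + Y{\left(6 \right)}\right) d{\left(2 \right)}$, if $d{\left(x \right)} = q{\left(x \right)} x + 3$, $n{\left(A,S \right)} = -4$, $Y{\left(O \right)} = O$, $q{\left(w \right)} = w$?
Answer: $14$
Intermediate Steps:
$d{\left(x \right)} = 3 + x^{2}$ ($d{\left(x \right)} = x x + 3 = x^{2} + 3 = 3 + x^{2}$)
$\left(n{\left(-3,2 \right)} + Y{\left(6 \right)}\right) d{\left(2 \right)} = \left(-4 + 6\right) \left(3 + 2^{2}\right) = 2 \left(3 + 4\right) = 2 \cdot 7 = 14$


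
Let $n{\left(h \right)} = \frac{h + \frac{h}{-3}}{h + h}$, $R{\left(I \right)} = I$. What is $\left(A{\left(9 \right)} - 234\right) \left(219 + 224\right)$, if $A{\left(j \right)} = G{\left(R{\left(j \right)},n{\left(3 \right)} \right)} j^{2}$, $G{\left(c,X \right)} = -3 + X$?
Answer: $-199350$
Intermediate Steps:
$n{\left(h \right)} = \frac{1}{3}$ ($n{\left(h \right)} = \frac{h + h \left(- \frac{1}{3}\right)}{2 h} = \left(h - \frac{h}{3}\right) \frac{1}{2 h} = \frac{2 h}{3} \frac{1}{2 h} = \frac{1}{3}$)
$A{\left(j \right)} = - \frac{8 j^{2}}{3}$ ($A{\left(j \right)} = \left(-3 + \frac{1}{3}\right) j^{2} = - \frac{8 j^{2}}{3}$)
$\left(A{\left(9 \right)} - 234\right) \left(219 + 224\right) = \left(- \frac{8 \cdot 9^{2}}{3} - 234\right) \left(219 + 224\right) = \left(\left(- \frac{8}{3}\right) 81 - 234\right) 443 = \left(-216 - 234\right) 443 = \left(-450\right) 443 = -199350$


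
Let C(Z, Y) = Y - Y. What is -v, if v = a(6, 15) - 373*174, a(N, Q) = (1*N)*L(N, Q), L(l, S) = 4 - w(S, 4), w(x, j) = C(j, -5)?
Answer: 64878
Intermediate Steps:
C(Z, Y) = 0
w(x, j) = 0
L(l, S) = 4 (L(l, S) = 4 - 1*0 = 4 + 0 = 4)
a(N, Q) = 4*N (a(N, Q) = (1*N)*4 = N*4 = 4*N)
v = -64878 (v = 4*6 - 373*174 = 24 - 64902 = -64878)
-v = -1*(-64878) = 64878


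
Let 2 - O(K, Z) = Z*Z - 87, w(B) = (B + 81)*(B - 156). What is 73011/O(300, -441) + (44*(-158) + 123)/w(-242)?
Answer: -3002950913/6228125288 ≈ -0.48216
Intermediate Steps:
w(B) = (-156 + B)*(81 + B) (w(B) = (81 + B)*(-156 + B) = (-156 + B)*(81 + B))
O(K, Z) = 89 - Z² (O(K, Z) = 2 - (Z*Z - 87) = 2 - (Z² - 87) = 2 - (-87 + Z²) = 2 + (87 - Z²) = 89 - Z²)
73011/O(300, -441) + (44*(-158) + 123)/w(-242) = 73011/(89 - 1*(-441)²) + (44*(-158) + 123)/(-12636 + (-242)² - 75*(-242)) = 73011/(89 - 1*194481) + (-6952 + 123)/(-12636 + 58564 + 18150) = 73011/(89 - 194481) - 6829/64078 = 73011/(-194392) - 6829*1/64078 = 73011*(-1/194392) - 6829/64078 = -73011/194392 - 6829/64078 = -3002950913/6228125288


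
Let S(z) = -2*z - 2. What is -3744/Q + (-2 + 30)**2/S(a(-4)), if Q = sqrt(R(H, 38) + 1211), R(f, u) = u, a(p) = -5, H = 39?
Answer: 98 - 3744*sqrt(1249)/1249 ≈ -7.9387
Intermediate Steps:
Q = sqrt(1249) (Q = sqrt(38 + 1211) = sqrt(1249) ≈ 35.341)
S(z) = -2 - 2*z
-3744/Q + (-2 + 30)**2/S(a(-4)) = -3744*sqrt(1249)/1249 + (-2 + 30)**2/(-2 - 2*(-5)) = -3744*sqrt(1249)/1249 + 28**2/(-2 + 10) = -3744*sqrt(1249)/1249 + 784/8 = -3744*sqrt(1249)/1249 + 784*(1/8) = -3744*sqrt(1249)/1249 + 98 = 98 - 3744*sqrt(1249)/1249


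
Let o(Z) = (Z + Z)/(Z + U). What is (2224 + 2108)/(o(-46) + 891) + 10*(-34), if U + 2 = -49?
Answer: -28996256/86519 ≈ -335.14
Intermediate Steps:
U = -51 (U = -2 - 49 = -51)
o(Z) = 2*Z/(-51 + Z) (o(Z) = (Z + Z)/(Z - 51) = (2*Z)/(-51 + Z) = 2*Z/(-51 + Z))
(2224 + 2108)/(o(-46) + 891) + 10*(-34) = (2224 + 2108)/(2*(-46)/(-51 - 46) + 891) + 10*(-34) = 4332/(2*(-46)/(-97) + 891) - 340 = 4332/(2*(-46)*(-1/97) + 891) - 340 = 4332/(92/97 + 891) - 340 = 4332/(86519/97) - 340 = 4332*(97/86519) - 340 = 420204/86519 - 340 = -28996256/86519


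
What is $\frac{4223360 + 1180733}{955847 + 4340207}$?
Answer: $\frac{5404093}{5296054} \approx 1.0204$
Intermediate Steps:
$\frac{4223360 + 1180733}{955847 + 4340207} = \frac{5404093}{5296054}$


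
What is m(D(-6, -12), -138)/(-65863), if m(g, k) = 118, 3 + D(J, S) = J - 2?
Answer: -118/65863 ≈ -0.0017916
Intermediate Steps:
D(J, S) = -5 + J (D(J, S) = -3 + (J - 2) = -3 + (-2 + J) = -5 + J)
m(D(-6, -12), -138)/(-65863) = 118/(-65863) = 118*(-1/65863) = -118/65863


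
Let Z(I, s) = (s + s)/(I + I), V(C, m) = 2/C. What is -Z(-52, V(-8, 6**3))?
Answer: -1/208 ≈ -0.0048077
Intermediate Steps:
Z(I, s) = s/I (Z(I, s) = (2*s)/((2*I)) = (2*s)*(1/(2*I)) = s/I)
-Z(-52, V(-8, 6**3)) = -2/(-8)/(-52) = -2*(-1/8)*(-1)/52 = -(-1)*(-1)/(4*52) = -1*1/208 = -1/208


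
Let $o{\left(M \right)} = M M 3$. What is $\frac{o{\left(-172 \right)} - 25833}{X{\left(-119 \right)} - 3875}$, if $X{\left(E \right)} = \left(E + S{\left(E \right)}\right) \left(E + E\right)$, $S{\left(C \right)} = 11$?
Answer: $\frac{62919}{21829} \approx 2.8824$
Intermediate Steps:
$o{\left(M \right)} = 3 M^{2}$ ($o{\left(M \right)} = M^{2} \cdot 3 = 3 M^{2}$)
$X{\left(E \right)} = 2 E \left(11 + E\right)$ ($X{\left(E \right)} = \left(E + 11\right) \left(E + E\right) = \left(11 + E\right) 2 E = 2 E \left(11 + E\right)$)
$\frac{o{\left(-172 \right)} - 25833}{X{\left(-119 \right)} - 3875} = \frac{3 \left(-172\right)^{2} - 25833}{2 \left(-119\right) \left(11 - 119\right) - 3875} = \frac{3 \cdot 29584 - 25833}{2 \left(-119\right) \left(-108\right) - 3875} = \frac{88752 - 25833}{25704 - 3875} = \frac{62919}{21829}$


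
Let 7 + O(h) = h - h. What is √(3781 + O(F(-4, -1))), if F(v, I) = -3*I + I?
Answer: √3774 ≈ 61.433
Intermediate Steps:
F(v, I) = -2*I
O(h) = -7 (O(h) = -7 + (h - h) = -7 + 0 = -7)
√(3781 + O(F(-4, -1))) = √(3781 - 7) = √3774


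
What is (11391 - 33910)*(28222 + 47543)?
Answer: -1706152035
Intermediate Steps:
(11391 - 33910)*(28222 + 47543) = -22519*75765 = -1706152035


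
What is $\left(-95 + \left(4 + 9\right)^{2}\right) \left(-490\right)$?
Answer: $-36260$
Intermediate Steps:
$\left(-95 + \left(4 + 9\right)^{2}\right) \left(-490\right) = \left(-95 + 13^{2}\right) \left(-490\right) = \left(-95 + 169\right) \left(-490\right) = 74 \left(-490\right) = -36260$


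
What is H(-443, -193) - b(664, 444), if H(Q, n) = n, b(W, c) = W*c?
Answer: -295009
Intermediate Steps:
H(-443, -193) - b(664, 444) = -193 - 664*444 = -193 - 1*294816 = -193 - 294816 = -295009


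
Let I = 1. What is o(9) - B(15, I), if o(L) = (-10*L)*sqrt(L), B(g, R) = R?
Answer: -271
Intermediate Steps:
o(L) = -10*L**(3/2)
o(9) - B(15, I) = -10*9**(3/2) - 1*1 = -10*27 - 1 = -270 - 1 = -271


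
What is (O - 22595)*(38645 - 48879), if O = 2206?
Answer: 208661026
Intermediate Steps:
(O - 22595)*(38645 - 48879) = (2206 - 22595)*(38645 - 48879) = -20389*(-10234) = 208661026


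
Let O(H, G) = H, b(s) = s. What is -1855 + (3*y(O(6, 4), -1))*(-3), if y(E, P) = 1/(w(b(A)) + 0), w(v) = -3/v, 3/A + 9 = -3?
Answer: -7423/4 ≈ -1855.8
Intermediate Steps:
A = -¼ (A = 3/(-9 - 3) = 3/(-12) = 3*(-1/12) = -¼ ≈ -0.25000)
y(E, P) = 1/12 (y(E, P) = 1/(-3/(-¼) + 0) = 1/(-3*(-4) + 0) = 1/(12 + 0) = 1/12)
-1855 + (3*y(O(6, 4), -1))*(-3) = -1855 + (3*(1/12))*(-3) = -1855 + (¼)*(-3) = -1855 - ¾ = -7423/4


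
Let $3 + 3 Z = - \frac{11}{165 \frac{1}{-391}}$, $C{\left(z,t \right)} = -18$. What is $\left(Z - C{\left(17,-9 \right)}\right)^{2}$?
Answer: $\frac{1336336}{2025} \approx 659.92$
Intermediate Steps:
$Z = \frac{346}{45}$ ($Z = -1 + \frac{\left(-11\right) \frac{1}{165 \frac{1}{-391}}}{3} = -1 + \frac{\left(-11\right) \frac{1}{165 \left(- \frac{1}{391}\right)}}{3} = -1 + \frac{\left(-11\right) \frac{1}{- \frac{165}{391}}}{3} = -1 + \frac{\left(-11\right) \left(- \frac{391}{165}\right)}{3} = -1 + \frac{1}{3} \cdot \frac{391}{15} = -1 + \frac{391}{45} = \frac{346}{45} \approx 7.6889$)
$\left(Z - C{\left(17,-9 \right)}\right)^{2} = \left(\frac{346}{45} - -18\right)^{2} = \left(\frac{346}{45} + 18\right)^{2} = \left(\frac{1156}{45}\right)^{2} = \frac{1336336}{2025}$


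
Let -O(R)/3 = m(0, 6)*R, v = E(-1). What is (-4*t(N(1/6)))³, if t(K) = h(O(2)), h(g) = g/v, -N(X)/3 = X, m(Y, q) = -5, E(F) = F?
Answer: 1728000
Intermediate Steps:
v = -1
N(X) = -3*X
O(R) = 15*R (O(R) = -(-15)*R = 15*R)
h(g) = -g (h(g) = g/(-1) = g*(-1) = -g)
t(K) = -30 (t(K) = -15*2 = -1*30 = -30)
(-4*t(N(1/6)))³ = (-4*(-30))³ = 120³ = 1728000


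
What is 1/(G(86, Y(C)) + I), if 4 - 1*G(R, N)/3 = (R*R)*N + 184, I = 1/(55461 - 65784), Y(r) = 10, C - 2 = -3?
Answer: -10323/2296041661 ≈ -4.4960e-6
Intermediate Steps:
C = -1 (C = 2 - 3 = -1)
I = -1/10323 (I = 1/(-10323) = -1/10323 ≈ -9.6871e-5)
G(R, N) = -540 - 3*N*R² (G(R, N) = 12 - 3*((R*R)*N + 184) = 12 - 3*(R²*N + 184) = 12 - 3*(N*R² + 184) = 12 - 3*(184 + N*R²) = 12 + (-552 - 3*N*R²) = -540 - 3*N*R²)
1/(G(86, Y(C)) + I) = 1/((-540 - 3*10*86²) - 1/10323) = 1/((-540 - 3*10*7396) - 1/10323) = 1/((-540 - 221880) - 1/10323) = 1/(-222420 - 1/10323) = 1/(-2296041661/10323) = -10323/2296041661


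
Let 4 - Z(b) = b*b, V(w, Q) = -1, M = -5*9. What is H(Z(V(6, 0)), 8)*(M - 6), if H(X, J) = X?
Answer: -153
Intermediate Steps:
M = -45
Z(b) = 4 - b² (Z(b) = 4 - b*b = 4 - b²)
H(Z(V(6, 0)), 8)*(M - 6) = (4 - 1*(-1)²)*(-45 - 6) = (4 - 1*1)*(-51) = (4 - 1)*(-51) = 3*(-51) = -153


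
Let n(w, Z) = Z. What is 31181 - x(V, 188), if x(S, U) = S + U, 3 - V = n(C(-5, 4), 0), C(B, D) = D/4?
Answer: 30990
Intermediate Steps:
C(B, D) = D/4 (C(B, D) = D*(¼) = D/4)
V = 3 (V = 3 - 1*0 = 3 + 0 = 3)
31181 - x(V, 188) = 31181 - (3 + 188) = 31181 - 1*191 = 31181 - 191 = 30990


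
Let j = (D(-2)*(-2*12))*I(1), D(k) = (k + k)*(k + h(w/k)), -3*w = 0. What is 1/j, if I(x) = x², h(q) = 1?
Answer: -1/96 ≈ -0.010417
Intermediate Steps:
w = 0 (w = -⅓*0 = 0)
D(k) = 2*k*(1 + k) (D(k) = (k + k)*(k + 1) = (2*k)*(1 + k) = 2*k*(1 + k))
j = -96 (j = ((2*(-2)*(1 - 2))*(-2*12))*1² = ((2*(-2)*(-1))*(-24))*1 = (4*(-24))*1 = -96*1 = -96)
1/j = 1/(-96) = -1/96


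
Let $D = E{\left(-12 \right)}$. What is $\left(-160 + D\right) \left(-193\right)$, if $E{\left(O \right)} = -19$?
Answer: $34547$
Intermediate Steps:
$D = -19$
$\left(-160 + D\right) \left(-193\right) = \left(-160 - 19\right) \left(-193\right) = \left(-179\right) \left(-193\right) = 34547$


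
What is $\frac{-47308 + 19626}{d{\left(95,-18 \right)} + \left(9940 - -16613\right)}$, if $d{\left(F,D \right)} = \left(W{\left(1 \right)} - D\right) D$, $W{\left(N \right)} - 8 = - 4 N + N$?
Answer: $- \frac{27682}{26139} \approx -1.059$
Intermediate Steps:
$W{\left(N \right)} = 8 - 3 N$ ($W{\left(N \right)} = 8 + \left(- 4 N + N\right) = 8 - 3 N$)
$d{\left(F,D \right)} = D \left(5 - D\right)$ ($d{\left(F,D \right)} = \left(\left(8 - 3\right) - D\right) D = \left(5 - D\right) D = D \left(5 - D\right)$)
$\frac{-47308 + 19626}{d{\left(95,-18 \right)} + \left(9940 - -16613\right)} = \frac{-47308 + 19626}{- 18 \left(5 - -18\right) + \left(9940 - -16613\right)} = - \frac{27682}{- 18 \left(5 + 18\right) + \left(9940 + 16613\right)} = - \frac{27682}{\left(-18\right) 23 + 26553} = - \frac{27682}{-414 + 26553} = - \frac{27682}{26139}$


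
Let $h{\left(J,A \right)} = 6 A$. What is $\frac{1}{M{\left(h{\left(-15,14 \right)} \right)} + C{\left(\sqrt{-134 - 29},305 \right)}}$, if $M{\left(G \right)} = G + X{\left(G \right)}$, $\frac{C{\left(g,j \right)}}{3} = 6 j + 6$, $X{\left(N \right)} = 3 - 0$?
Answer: $\frac{1}{5595} \approx 0.00017873$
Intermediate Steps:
$X{\left(N \right)} = 3$ ($X{\left(N \right)} = 3 + 0 = 3$)
$C{\left(g,j \right)} = 18 + 18 j$ ($C{\left(g,j \right)} = 3 \left(6 j + 6\right) = 3 \left(6 + 6 j\right) = 18 + 18 j$)
$M{\left(G \right)} = 3 + G$ ($M{\left(G \right)} = G + 3 = 3 + G$)
$\frac{1}{M{\left(h{\left(-15,14 \right)} \right)} + C{\left(\sqrt{-134 - 29},305 \right)}} = \frac{1}{\left(3 + 6 \cdot 14\right) + \left(18 + 18 \cdot 305\right)} = \frac{1}{\left(3 + 84\right) + \left(18 + 5490\right)} = \frac{1}{87 + 5508} = \frac{1}{5595}$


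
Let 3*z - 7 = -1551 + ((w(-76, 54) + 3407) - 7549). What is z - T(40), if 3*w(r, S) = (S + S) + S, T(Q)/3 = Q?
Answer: -5992/3 ≈ -1997.3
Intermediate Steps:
T(Q) = 3*Q
w(r, S) = S (w(r, S) = ((S + S) + S)/3 = (2*S + S)/3 = (3*S)/3 = S)
z = -5632/3 (z = 7/3 + (-1551 + ((54 + 3407) - 7549))/3 = 7/3 + (-1551 + (3461 - 7549))/3 = 7/3 + (-1551 - 4088)/3 = 7/3 + (⅓)*(-5639) = 7/3 - 5639/3 = -5632/3 ≈ -1877.3)
z - T(40) = -5632/3 - 3*40 = -5632/3 - 1*120 = -5632/3 - 120 = -5992/3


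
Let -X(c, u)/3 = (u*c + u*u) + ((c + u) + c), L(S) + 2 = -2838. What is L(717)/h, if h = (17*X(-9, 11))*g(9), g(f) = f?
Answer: 568/1377 ≈ 0.41249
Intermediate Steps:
L(S) = -2840 (L(S) = -2 - 2838 = -2840)
X(c, u) = -6*c - 3*u - 3*u**2 - 3*c*u (X(c, u) = -3*((u*c + u*u) + ((c + u) + c)) = -3*((c*u + u**2) + (u + 2*c)) = -3*((u**2 + c*u) + (u + 2*c)) = -3*(u + u**2 + 2*c + c*u) = -6*c - 3*u - 3*u**2 - 3*c*u)
h = -6885 (h = (17*(-6*(-9) - 3*11 - 3*11**2 - 3*(-9)*11))*9 = (17*(54 - 33 - 3*121 + 297))*9 = (17*(54 - 33 - 363 + 297))*9 = (17*(-45))*9 = -765*9 = -6885)
L(717)/h = -2840/(-6885) = -2840*(-1/6885) = 568/1377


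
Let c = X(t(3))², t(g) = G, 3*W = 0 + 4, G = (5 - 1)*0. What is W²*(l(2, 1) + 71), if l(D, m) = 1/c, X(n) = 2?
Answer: 380/3 ≈ 126.67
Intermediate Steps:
G = 0 (G = 4*0 = 0)
W = 4/3 (W = (0 + 4)/3 = (⅓)*4 = 4/3 ≈ 1.3333)
t(g) = 0
c = 4 (c = 2² = 4)
l(D, m) = ¼ (l(D, m) = 1/4 = ¼)
W²*(l(2, 1) + 71) = (4/3)²*(¼ + 71) = (16/9)*(285/4) = 380/3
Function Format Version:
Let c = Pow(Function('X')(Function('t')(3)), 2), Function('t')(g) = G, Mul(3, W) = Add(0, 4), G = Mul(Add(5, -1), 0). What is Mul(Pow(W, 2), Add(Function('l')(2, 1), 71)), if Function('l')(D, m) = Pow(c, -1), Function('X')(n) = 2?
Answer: Rational(380, 3) ≈ 126.67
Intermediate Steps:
G = 0 (G = Mul(4, 0) = 0)
W = Rational(4, 3) (W = Mul(Rational(1, 3), Add(0, 4)) = Mul(Rational(1, 3), 4) = Rational(4, 3) ≈ 1.3333)
Function('t')(g) = 0
c = 4 (c = Pow(2, 2) = 4)
Function('l')(D, m) = Rational(1, 4) (Function('l')(D, m) = Pow(4, -1) = Rational(1, 4))
Mul(Pow(W, 2), Add(Function('l')(2, 1), 71)) = Mul(Pow(Rational(4, 3), 2), Add(Rational(1, 4), 71)) = Mul(Rational(16, 9), Rational(285, 4)) = Rational(380, 3)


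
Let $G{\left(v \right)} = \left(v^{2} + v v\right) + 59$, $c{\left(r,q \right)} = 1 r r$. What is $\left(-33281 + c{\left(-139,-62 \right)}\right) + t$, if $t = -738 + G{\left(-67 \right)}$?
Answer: $-5661$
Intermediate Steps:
$c{\left(r,q \right)} = r^{2}$ ($c{\left(r,q \right)} = r r = r^{2}$)
$G{\left(v \right)} = 59 + 2 v^{2}$ ($G{\left(v \right)} = \left(v^{2} + v^{2}\right) + 59 = 2 v^{2} + 59 = 59 + 2 v^{2}$)
$t = 8299$ ($t = -738 + \left(59 + 2 \left(-67\right)^{2}\right) = -738 + \left(59 + 2 \cdot 4489\right) = -738 + \left(59 + 8978\right) = -738 + 9037 = 8299$)
$\left(-33281 + c{\left(-139,-62 \right)}\right) + t = \left(-33281 + \left(-139\right)^{2}\right) + 8299 = \left(-33281 + 19321\right) + 8299 = -13960 + 8299 = -5661$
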